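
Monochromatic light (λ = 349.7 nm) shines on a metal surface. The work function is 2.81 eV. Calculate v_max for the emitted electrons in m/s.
5.0863e+05 m/s

First, find the maximum kinetic energy:
E_photon = hc/λ = 3.5454 eV
KE_max = E_photon - φ = 3.5454 - 2.81 = 0.7354 eV

Convert to Joules: KE_max = 0.7354 × 1.602×10⁻¹⁹ J = 1.1783e-19 J

Then use KE = ½mv² to find velocity:
v = √(2·KE/m) = √(2 × 1.1783e-19 J / 9.109e-31 kg)
v = 5.0863e+05 m/s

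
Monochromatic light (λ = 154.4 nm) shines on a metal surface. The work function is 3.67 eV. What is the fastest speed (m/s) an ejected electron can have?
1.2384e+06 m/s

First, find the maximum kinetic energy:
E_photon = hc/λ = 8.0301 eV
KE_max = E_photon - φ = 8.0301 - 3.67 = 4.3601 eV

Convert to Joules: KE_max = 4.3601 × 1.602×10⁻¹⁹ J = 6.9856e-19 J

Then use KE = ½mv² to find velocity:
v = √(2·KE/m) = √(2 × 6.9856e-19 J / 9.109e-31 kg)
v = 1.2384e+06 m/s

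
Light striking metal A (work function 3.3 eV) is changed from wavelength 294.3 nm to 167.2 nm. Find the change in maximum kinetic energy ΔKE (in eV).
3.2025 eV

Using Einstein's equation: KE_max = hc/λ - φ

For λ₁ = 294.3 nm:
KE₁ = hc/λ₁ - φ = 4.2129 - 3.3 = 0.9129 eV

For λ₂ = 167.2 nm:
KE₂ = hc/λ₂ - φ = 7.4153 - 3.3 = 4.1153 eV

Change in KE:
ΔKE = KE₂ - KE₁ = 4.1153 - 0.9129 = 3.2025 eV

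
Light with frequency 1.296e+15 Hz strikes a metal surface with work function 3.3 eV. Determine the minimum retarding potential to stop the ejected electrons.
2.0598 V

The stopping potential V_s satisfies: eV_s = KE_max

First, find KE_max using Einstein's equation:
E_photon = hf = (6.626×10⁻³⁴ J·s)(1.296e+15 Hz) = 5.3598 eV
KE_max = E_photon - φ = 5.3598 - 3.3 = 2.0598 eV

Since eV_s = KE_max:
V_s = KE_max/e = 2.0598 V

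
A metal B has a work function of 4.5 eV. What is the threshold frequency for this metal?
1.0881e+15 Hz

The threshold frequency is when the photon energy equals the work function:
hf₀ = φ

Solving for f₀:
f₀ = φ/h = (4.5 eV × 1.602×10⁻¹⁹ J/eV) / (6.626×10⁻³⁴ J·s)
f₀ = 1.0881e+15 Hz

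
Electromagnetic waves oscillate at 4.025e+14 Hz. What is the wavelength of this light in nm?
744.83 nm

Using the wave equation: c = fλ

Solving for wavelength:
λ = c/f = (3×10⁸ m/s) / (4.025e+14 Hz)
λ = 744.83 nm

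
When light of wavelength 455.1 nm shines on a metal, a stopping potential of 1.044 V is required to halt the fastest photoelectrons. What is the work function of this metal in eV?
1.68 eV

The stopping potential gives the maximum kinetic energy: KE_max = eV_s = 1.044 eV

From Einstein's photoelectric equation: KE_max = hc/λ - φ
Rearranging: φ = hc/λ - KE_max

Calculate photon energy:
E_photon = hc/λ = (6.626×10⁻³⁴ J·s)(3×10⁸ m/s) / (455.1×10⁻⁹ m) = 2.7243 eV

Therefore:
φ = 2.7243 - 1.044 = 1.68 eV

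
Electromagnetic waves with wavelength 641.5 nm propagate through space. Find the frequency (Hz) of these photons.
4.6733e+14 Hz

Using the wave equation: c = fλ

Solving for frequency:
f = c/λ = (3×10⁸ m/s) / (641.5×10⁻⁹ m)
f = 4.6733e+14 Hz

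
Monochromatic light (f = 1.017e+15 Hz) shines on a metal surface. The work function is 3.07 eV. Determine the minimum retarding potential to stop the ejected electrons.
1.1360 V

The stopping potential V_s satisfies: eV_s = KE_max

First, find KE_max using Einstein's equation:
E_photon = hf = (6.626×10⁻³⁴ J·s)(1.017e+15 Hz) = 4.2060 eV
KE_max = E_photon - φ = 4.2060 - 3.07 = 1.1360 eV

Since eV_s = KE_max:
V_s = KE_max/e = 1.1360 V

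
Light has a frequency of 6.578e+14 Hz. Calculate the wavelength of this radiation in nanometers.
455.75 nm

Using the wave equation: c = fλ

Solving for wavelength:
λ = c/f = (3×10⁸ m/s) / (6.578e+14 Hz)
λ = 455.75 nm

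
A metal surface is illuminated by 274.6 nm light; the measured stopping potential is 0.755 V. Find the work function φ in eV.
3.76 eV

The stopping potential gives the maximum kinetic energy: KE_max = eV_s = 0.755 eV

From Einstein's photoelectric equation: KE_max = hc/λ - φ
Rearranging: φ = hc/λ - KE_max

Calculate photon energy:
E_photon = hc/λ = (6.626×10⁻³⁴ J·s)(3×10⁸ m/s) / (274.6×10⁻⁹ m) = 4.5151 eV

Therefore:
φ = 4.5151 - 0.755 = 3.76 eV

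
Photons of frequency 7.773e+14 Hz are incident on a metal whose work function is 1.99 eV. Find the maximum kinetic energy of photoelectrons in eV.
1.2247 eV

Using Einstein's photoelectric equation: KE_max = hf - φ

First, calculate the photon energy:
E_photon = hf = (6.626×10⁻³⁴ J·s)(7.773e+14 Hz)
E_photon = 3.2147 eV

Then, the maximum kinetic energy:
KE_max = E_photon - φ = 3.2147 eV - 1.99 eV = 1.2247 eV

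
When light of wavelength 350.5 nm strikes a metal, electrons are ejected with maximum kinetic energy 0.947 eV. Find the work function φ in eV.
2.59 eV

From Einstein's photoelectric equation: KE_max = hf - φ = hc/λ - φ

Rearranging for φ:
φ = hc/λ - KE_max

Calculate photon energy:
E_photon = hc/λ = 3.5374 eV

Therefore:
φ = 3.5374 - 0.947 = 2.59 eV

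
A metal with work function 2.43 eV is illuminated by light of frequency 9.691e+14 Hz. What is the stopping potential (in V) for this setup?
1.5779 V

The stopping potential V_s satisfies: eV_s = KE_max

First, find KE_max using Einstein's equation:
E_photon = hf = (6.626×10⁻³⁴ J·s)(9.691e+14 Hz) = 4.0079 eV
KE_max = E_photon - φ = 4.0079 - 2.43 = 1.5779 eV

Since eV_s = KE_max:
V_s = KE_max/e = 1.5779 V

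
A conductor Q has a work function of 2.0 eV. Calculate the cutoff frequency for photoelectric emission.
4.8360e+14 Hz

The threshold frequency is when the photon energy equals the work function:
hf₀ = φ

Solving for f₀:
f₀ = φ/h = (2.0 eV × 1.602×10⁻¹⁹ J/eV) / (6.626×10⁻³⁴ J·s)
f₀ = 4.8360e+14 Hz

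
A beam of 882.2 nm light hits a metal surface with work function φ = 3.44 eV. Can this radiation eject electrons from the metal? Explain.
No

For photoemission, the photon energy must exceed the work function.

Photon energy: E = hc/λ = 1.4054 eV
Work function: φ = 3.44 eV

Since E_photon (1.4054 eV) < φ (3.44 eV), photoemission will NOT occur.
The threshold wavelength is λ₀ = hc/φ = 360.4 nm.
Since 882.2 nm > 360.4 nm, the photons lack sufficient energy.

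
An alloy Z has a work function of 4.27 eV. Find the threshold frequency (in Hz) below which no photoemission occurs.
1.0325e+15 Hz

The threshold frequency is when the photon energy equals the work function:
hf₀ = φ

Solving for f₀:
f₀ = φ/h = (4.27 eV × 1.602×10⁻¹⁹ J/eV) / (6.626×10⁻³⁴ J·s)
f₀ = 1.0325e+15 Hz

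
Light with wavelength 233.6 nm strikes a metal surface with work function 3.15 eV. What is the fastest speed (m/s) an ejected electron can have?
8.7117e+05 m/s

First, find the maximum kinetic energy:
E_photon = hc/λ = 5.3075 eV
KE_max = E_photon - φ = 5.3075 - 3.15 = 2.1575 eV

Convert to Joules: KE_max = 2.1575 × 1.602×10⁻¹⁹ J = 3.4568e-19 J

Then use KE = ½mv² to find velocity:
v = √(2·KE/m) = √(2 × 3.4568e-19 J / 9.109e-31 kg)
v = 8.7117e+05 m/s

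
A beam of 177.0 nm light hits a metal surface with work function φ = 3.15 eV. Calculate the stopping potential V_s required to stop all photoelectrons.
3.8548 V

The stopping potential V_s satisfies: eV_s = KE_max

First, find KE_max using Einstein's equation:
E_photon = hc/λ = 7.0048 eV
KE_max = E_photon - φ = 7.0048 - 3.15 = 3.8548 eV

Since eV_s = KE_max:
V_s = KE_max/e = 3.8548 V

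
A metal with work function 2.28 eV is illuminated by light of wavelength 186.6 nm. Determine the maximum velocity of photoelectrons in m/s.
1.2390e+06 m/s

First, find the maximum kinetic energy:
E_photon = hc/λ = 6.6444 eV
KE_max = E_photon - φ = 6.6444 - 2.28 = 4.3644 eV

Convert to Joules: KE_max = 4.3644 × 1.602×10⁻¹⁹ J = 6.9925e-19 J

Then use KE = ½mv² to find velocity:
v = √(2·KE/m) = √(2 × 6.9925e-19 J / 9.109e-31 kg)
v = 1.2390e+06 m/s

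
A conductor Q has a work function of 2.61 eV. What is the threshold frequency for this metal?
6.3110e+14 Hz

The threshold frequency is when the photon energy equals the work function:
hf₀ = φ

Solving for f₀:
f₀ = φ/h = (2.61 eV × 1.602×10⁻¹⁹ J/eV) / (6.626×10⁻³⁴ J·s)
f₀ = 6.3110e+14 Hz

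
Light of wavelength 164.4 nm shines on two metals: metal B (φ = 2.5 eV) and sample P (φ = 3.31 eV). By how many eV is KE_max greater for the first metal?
0.8100 eV

Using KE_max = hc/λ - φ for each metal:

Photon energy: E = hc/λ = 7.5416 eV

For metal B (φ₁ = 2.5 eV):
KE₁ = E - φ₁ = 7.5416 - 2.5 = 5.0416 eV

For sample P (φ₂ = 3.31 eV):
KE₂ = E - φ₂ = 7.5416 - 3.31 = 4.2316 eV

Difference:
ΔKE = KE₁ - KE₂ = 5.0416 - 4.2316 = 0.8100 eV

Note: The difference equals the difference in work functions: 3.31 - 2.5 = 0.81 eV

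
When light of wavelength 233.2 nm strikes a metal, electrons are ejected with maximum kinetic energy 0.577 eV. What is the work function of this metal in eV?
4.74 eV

From Einstein's photoelectric equation: KE_max = hf - φ = hc/λ - φ

Rearranging for φ:
φ = hc/λ - KE_max

Calculate photon energy:
E_photon = hc/λ = 5.3166 eV

Therefore:
φ = 5.3166 - 0.577 = 4.74 eV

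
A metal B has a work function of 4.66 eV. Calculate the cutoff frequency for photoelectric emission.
1.1268e+15 Hz

The threshold frequency is when the photon energy equals the work function:
hf₀ = φ

Solving for f₀:
f₀ = φ/h = (4.66 eV × 1.602×10⁻¹⁹ J/eV) / (6.626×10⁻³⁴ J·s)
f₀ = 1.1268e+15 Hz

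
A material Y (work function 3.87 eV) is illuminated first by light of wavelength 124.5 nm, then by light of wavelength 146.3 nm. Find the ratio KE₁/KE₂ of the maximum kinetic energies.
1.3223

Using Einstein's equation: KE_max = hc/λ - φ

For λ₁ = 124.5 nm:
E₁ = hc/λ₁ = 9.9586 eV
KE₁ = E₁ - φ = 9.9586 - 3.87 = 6.0886 eV

For λ₂ = 146.3 nm:
E₂ = hc/λ₂ = 8.4747 eV
KE₂ = E₂ - φ = 8.4747 - 3.87 = 4.6047 eV

Ratio: KE₁/KE₂ = 6.0886/4.6047 = 1.3223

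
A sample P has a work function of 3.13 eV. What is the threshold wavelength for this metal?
396.12 nm

The threshold wavelength is when the photon energy equals the work function:
hc/λ₀ = φ

Solving for λ₀:
λ₀ = hc/φ = (6.626×10⁻³⁴ J·s)(3×10⁸ m/s) / (3.13 eV × 1.602×10⁻¹⁹ J/eV)
λ₀ = 396.12 nm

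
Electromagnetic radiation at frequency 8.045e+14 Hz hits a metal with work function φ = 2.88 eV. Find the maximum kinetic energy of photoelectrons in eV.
0.4471 eV

Using Einstein's photoelectric equation: KE_max = hf - φ

First, calculate the photon energy:
E_photon = hf = (6.626×10⁻³⁴ J·s)(8.045e+14 Hz)
E_photon = 3.3271 eV

Then, the maximum kinetic energy:
KE_max = E_photon - φ = 3.3271 eV - 2.88 eV = 0.4471 eV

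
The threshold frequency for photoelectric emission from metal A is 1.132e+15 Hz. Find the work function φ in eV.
4.68 eV

At the threshold frequency, photon energy equals work function:
φ = hf₀

Calculating:
φ = (6.626×10⁻³⁴ J·s)(1.132e+15 Hz)
φ = 4.68 eV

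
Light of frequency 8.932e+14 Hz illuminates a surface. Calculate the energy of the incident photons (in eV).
3.6940 eV

Using E = hf:

E = hf = (6.626×10⁻³⁴ J·s)(8.932e+14 Hz)
E = 3.6940 eV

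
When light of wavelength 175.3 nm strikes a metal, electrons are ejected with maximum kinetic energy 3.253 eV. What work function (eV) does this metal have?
3.82 eV

From Einstein's photoelectric equation: KE_max = hf - φ = hc/λ - φ

Rearranging for φ:
φ = hc/λ - KE_max

Calculate photon energy:
E_photon = hc/λ = 7.0727 eV

Therefore:
φ = 7.0727 - 3.253 = 3.82 eV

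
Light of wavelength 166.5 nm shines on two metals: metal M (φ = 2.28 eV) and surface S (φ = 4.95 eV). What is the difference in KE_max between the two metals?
2.6700 eV

Using KE_max = hc/λ - φ for each metal:

Photon energy: E = hc/λ = 7.4465 eV

For metal M (φ₁ = 2.28 eV):
KE₁ = E - φ₁ = 7.4465 - 2.28 = 5.1665 eV

For surface S (φ₂ = 4.95 eV):
KE₂ = E - φ₂ = 7.4465 - 4.95 = 2.4965 eV

Difference:
ΔKE = KE₁ - KE₂ = 5.1665 - 2.4965 = 2.6700 eV

Note: The difference equals the difference in work functions: 4.95 - 2.28 = 2.67 eV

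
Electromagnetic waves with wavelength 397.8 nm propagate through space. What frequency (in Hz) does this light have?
7.5363e+14 Hz

Using the wave equation: c = fλ

Solving for frequency:
f = c/λ = (3×10⁸ m/s) / (397.8×10⁻⁹ m)
f = 7.5363e+14 Hz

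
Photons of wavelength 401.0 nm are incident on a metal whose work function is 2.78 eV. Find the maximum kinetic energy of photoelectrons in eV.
0.3119 eV

Using Einstein's photoelectric equation: KE_max = hf - φ = hc/λ - φ

First, calculate the photon energy:
E_photon = hc/λ = (6.626×10⁻³⁴ J·s)(3×10⁸ m/s) / (401.0×10⁻⁹ m)
E_photon = 3.0919 eV

Then, the maximum kinetic energy:
KE_max = E_photon - φ = 3.0919 eV - 2.78 eV = 0.3119 eV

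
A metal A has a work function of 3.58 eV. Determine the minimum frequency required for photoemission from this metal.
8.6564e+14 Hz

The threshold frequency is when the photon energy equals the work function:
hf₀ = φ

Solving for f₀:
f₀ = φ/h = (3.58 eV × 1.602×10⁻¹⁹ J/eV) / (6.626×10⁻³⁴ J·s)
f₀ = 8.6564e+14 Hz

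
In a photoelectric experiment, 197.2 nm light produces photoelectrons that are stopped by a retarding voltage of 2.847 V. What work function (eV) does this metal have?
3.44 eV

The stopping potential gives the maximum kinetic energy: KE_max = eV_s = 2.847 eV

From Einstein's photoelectric equation: KE_max = hc/λ - φ
Rearranging: φ = hc/λ - KE_max

Calculate photon energy:
E_photon = hc/λ = (6.626×10⁻³⁴ J·s)(3×10⁸ m/s) / (197.2×10⁻⁹ m) = 6.2872 eV

Therefore:
φ = 6.2872 - 2.847 = 3.44 eV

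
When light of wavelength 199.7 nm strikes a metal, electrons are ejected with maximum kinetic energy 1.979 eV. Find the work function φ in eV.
4.23 eV

From Einstein's photoelectric equation: KE_max = hf - φ = hc/λ - φ

Rearranging for φ:
φ = hc/λ - KE_max

Calculate photon energy:
E_photon = hc/λ = 6.2085 eV

Therefore:
φ = 6.2085 - 1.979 = 4.23 eV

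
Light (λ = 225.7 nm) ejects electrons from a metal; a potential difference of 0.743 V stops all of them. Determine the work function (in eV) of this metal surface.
4.75 eV

The stopping potential gives the maximum kinetic energy: KE_max = eV_s = 0.743 eV

From Einstein's photoelectric equation: KE_max = hc/λ - φ
Rearranging: φ = hc/λ - KE_max

Calculate photon energy:
E_photon = hc/λ = (6.626×10⁻³⁴ J·s)(3×10⁸ m/s) / (225.7×10⁻⁹ m) = 5.4933 eV

Therefore:
φ = 5.4933 - 0.743 = 4.75 eV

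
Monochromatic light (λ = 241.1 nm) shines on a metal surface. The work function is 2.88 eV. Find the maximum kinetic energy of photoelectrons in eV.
2.2624 eV

Using Einstein's photoelectric equation: KE_max = hf - φ = hc/λ - φ

First, calculate the photon energy:
E_photon = hc/λ = (6.626×10⁻³⁴ J·s)(3×10⁸ m/s) / (241.1×10⁻⁹ m)
E_photon = 5.1424 eV

Then, the maximum kinetic energy:
KE_max = E_photon - φ = 5.1424 eV - 2.88 eV = 2.2624 eV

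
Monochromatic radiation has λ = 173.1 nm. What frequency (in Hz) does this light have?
1.7319e+15 Hz

Using the wave equation: c = fλ

Solving for frequency:
f = c/λ = (3×10⁸ m/s) / (173.1×10⁻⁹ m)
f = 1.7319e+15 Hz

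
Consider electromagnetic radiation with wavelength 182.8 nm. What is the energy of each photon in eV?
6.7825 eV

Using E = hf = hc/λ:

E = hc/λ = (6.626×10⁻³⁴ J·s)(3×10⁸ m/s) / (182.8×10⁻⁹ m)
E = 6.7825 eV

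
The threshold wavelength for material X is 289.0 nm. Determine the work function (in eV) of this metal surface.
4.29 eV

At the threshold wavelength, photon energy equals work function:
φ = hc/λ₀

Calculating:
φ = (6.626×10⁻³⁴ J·s)(3×10⁸ m/s) / (289.0×10⁻⁹ m)
φ = 4.29 eV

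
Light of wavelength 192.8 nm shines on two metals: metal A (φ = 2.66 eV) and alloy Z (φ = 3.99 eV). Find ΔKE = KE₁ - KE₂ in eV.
1.3300 eV

Using KE_max = hc/λ - φ for each metal:

Photon energy: E = hc/λ = 6.4307 eV

For metal A (φ₁ = 2.66 eV):
KE₁ = E - φ₁ = 6.4307 - 2.66 = 3.7707 eV

For alloy Z (φ₂ = 3.99 eV):
KE₂ = E - φ₂ = 6.4307 - 3.99 = 2.4407 eV

Difference:
ΔKE = KE₁ - KE₂ = 3.7707 - 2.4407 = 1.3300 eV

Note: The difference equals the difference in work functions: 3.99 - 2.66 = 1.33 eV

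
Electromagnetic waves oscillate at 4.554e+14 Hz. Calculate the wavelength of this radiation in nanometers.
658.31 nm

Using the wave equation: c = fλ

Solving for wavelength:
λ = c/f = (3×10⁸ m/s) / (4.554e+14 Hz)
λ = 658.31 nm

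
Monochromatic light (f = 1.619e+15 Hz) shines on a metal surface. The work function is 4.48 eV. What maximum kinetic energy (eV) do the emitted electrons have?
2.2156 eV

Using Einstein's photoelectric equation: KE_max = hf - φ

First, calculate the photon energy:
E_photon = hf = (6.626×10⁻³⁴ J·s)(1.619e+15 Hz)
E_photon = 6.6956 eV

Then, the maximum kinetic energy:
KE_max = E_photon - φ = 6.6956 eV - 4.48 eV = 2.2156 eV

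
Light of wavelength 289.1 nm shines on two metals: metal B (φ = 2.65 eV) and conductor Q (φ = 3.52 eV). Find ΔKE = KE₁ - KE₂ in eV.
0.8700 eV

Using KE_max = hc/λ - φ for each metal:

Photon energy: E = hc/λ = 4.2886 eV

For metal B (φ₁ = 2.65 eV):
KE₁ = E - φ₁ = 4.2886 - 2.65 = 1.6386 eV

For conductor Q (φ₂ = 3.52 eV):
KE₂ = E - φ₂ = 4.2886 - 3.52 = 0.7686 eV

Difference:
ΔKE = KE₁ - KE₂ = 1.6386 - 0.7686 = 0.8700 eV

Note: The difference equals the difference in work functions: 3.52 - 2.65 = 0.87 eV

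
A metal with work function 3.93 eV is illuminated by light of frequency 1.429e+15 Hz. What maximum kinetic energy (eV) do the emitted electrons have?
1.9799 eV

Using Einstein's photoelectric equation: KE_max = hf - φ

First, calculate the photon energy:
E_photon = hf = (6.626×10⁻³⁴ J·s)(1.429e+15 Hz)
E_photon = 5.9099 eV

Then, the maximum kinetic energy:
KE_max = E_photon - φ = 5.9099 eV - 3.93 eV = 1.9799 eV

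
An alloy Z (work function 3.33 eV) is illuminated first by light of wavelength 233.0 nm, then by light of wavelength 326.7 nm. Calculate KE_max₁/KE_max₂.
4.2817

Using Einstein's equation: KE_max = hc/λ - φ

For λ₁ = 233.0 nm:
E₁ = hc/λ₁ = 5.3212 eV
KE₁ = E₁ - φ = 5.3212 - 3.33 = 1.9912 eV

For λ₂ = 326.7 nm:
E₂ = hc/λ₂ = 3.7950 eV
KE₂ = E₂ - φ = 3.7950 - 3.33 = 0.4650 eV

Ratio: KE₁/KE₂ = 1.9912/0.4650 = 4.2817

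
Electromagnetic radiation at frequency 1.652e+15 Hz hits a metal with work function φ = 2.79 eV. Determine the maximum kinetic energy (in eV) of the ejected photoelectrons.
4.0421 eV

Using Einstein's photoelectric equation: KE_max = hf - φ

First, calculate the photon energy:
E_photon = hf = (6.626×10⁻³⁴ J·s)(1.652e+15 Hz)
E_photon = 6.8321 eV

Then, the maximum kinetic energy:
KE_max = E_photon - φ = 6.8321 eV - 2.79 eV = 4.0421 eV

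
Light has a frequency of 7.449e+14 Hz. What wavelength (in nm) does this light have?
402.46 nm

Using the wave equation: c = fλ

Solving for wavelength:
λ = c/f = (3×10⁸ m/s) / (7.449e+14 Hz)
λ = 402.46 nm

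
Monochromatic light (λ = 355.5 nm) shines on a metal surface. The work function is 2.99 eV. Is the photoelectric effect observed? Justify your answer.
Yes

For photoemission, the photon energy must exceed the work function.

Photon energy: E = hc/λ = 3.4876 eV
Work function: φ = 2.99 eV

Since E_photon (3.4876 eV) > φ (2.99 eV), photoemission WILL occur.
The threshold wavelength is λ₀ = hc/φ = 414.7 nm.
Since 355.5 nm < 414.7 nm, the light has sufficient energy.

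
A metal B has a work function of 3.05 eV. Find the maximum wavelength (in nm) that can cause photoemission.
406.51 nm

The threshold wavelength is when the photon energy equals the work function:
hc/λ₀ = φ

Solving for λ₀:
λ₀ = hc/φ = (6.626×10⁻³⁴ J·s)(3×10⁸ m/s) / (3.05 eV × 1.602×10⁻¹⁹ J/eV)
λ₀ = 406.51 nm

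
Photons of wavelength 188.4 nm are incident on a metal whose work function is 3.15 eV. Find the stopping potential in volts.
3.4309 V

The stopping potential V_s satisfies: eV_s = KE_max

First, find KE_max using Einstein's equation:
E_photon = hc/λ = 6.5809 eV
KE_max = E_photon - φ = 6.5809 - 3.15 = 3.4309 eV

Since eV_s = KE_max:
V_s = KE_max/e = 3.4309 V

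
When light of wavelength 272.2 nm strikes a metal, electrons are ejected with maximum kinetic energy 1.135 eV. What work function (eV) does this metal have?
3.42 eV

From Einstein's photoelectric equation: KE_max = hf - φ = hc/λ - φ

Rearranging for φ:
φ = hc/λ - KE_max

Calculate photon energy:
E_photon = hc/λ = 4.5549 eV

Therefore:
φ = 4.5549 - 1.135 = 3.42 eV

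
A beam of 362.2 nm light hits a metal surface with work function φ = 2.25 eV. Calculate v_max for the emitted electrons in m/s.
6.4238e+05 m/s

First, find the maximum kinetic energy:
E_photon = hc/λ = 3.4231 eV
KE_max = E_photon - φ = 3.4231 - 2.25 = 1.1731 eV

Convert to Joules: KE_max = 1.1731 × 1.602×10⁻¹⁹ J = 1.8795e-19 J

Then use KE = ½mv² to find velocity:
v = √(2·KE/m) = √(2 × 1.8795e-19 J / 9.109e-31 kg)
v = 6.4238e+05 m/s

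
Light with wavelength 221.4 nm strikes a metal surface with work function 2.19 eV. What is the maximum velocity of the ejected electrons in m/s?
1.0952e+06 m/s

First, find the maximum kinetic energy:
E_photon = hc/λ = 5.6000 eV
KE_max = E_photon - φ = 5.6000 - 2.19 = 3.4100 eV

Convert to Joules: KE_max = 3.4100 × 1.602×10⁻¹⁹ J = 5.4634e-19 J

Then use KE = ½mv² to find velocity:
v = √(2·KE/m) = √(2 × 5.4634e-19 J / 9.109e-31 kg)
v = 1.0952e+06 m/s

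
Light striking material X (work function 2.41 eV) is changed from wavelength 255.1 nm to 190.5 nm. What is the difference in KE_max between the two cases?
1.6481 eV

Using Einstein's equation: KE_max = hc/λ - φ

For λ₁ = 255.1 nm:
KE₁ = hc/λ₁ - φ = 4.8602 - 2.41 = 2.4502 eV

For λ₂ = 190.5 nm:
KE₂ = hc/λ₂ - φ = 6.5084 - 2.41 = 4.0984 eV

Change in KE:
ΔKE = KE₂ - KE₁ = 4.0984 - 2.4502 = 1.6481 eV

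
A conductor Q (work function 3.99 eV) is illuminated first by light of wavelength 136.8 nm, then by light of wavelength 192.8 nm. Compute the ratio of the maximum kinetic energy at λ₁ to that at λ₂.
2.0786

Using Einstein's equation: KE_max = hc/λ - φ

For λ₁ = 136.8 nm:
E₁ = hc/λ₁ = 9.0632 eV
KE₁ = E₁ - φ = 9.0632 - 3.99 = 5.0732 eV

For λ₂ = 192.8 nm:
E₂ = hc/λ₂ = 6.4307 eV
KE₂ = E₂ - φ = 6.4307 - 3.99 = 2.4407 eV

Ratio: KE₁/KE₂ = 5.0732/2.4407 = 2.0786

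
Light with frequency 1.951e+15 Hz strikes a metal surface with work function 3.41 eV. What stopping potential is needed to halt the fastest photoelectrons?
4.6587 V

The stopping potential V_s satisfies: eV_s = KE_max

First, find KE_max using Einstein's equation:
E_photon = hf = (6.626×10⁻³⁴ J·s)(1.951e+15 Hz) = 8.0687 eV
KE_max = E_photon - φ = 8.0687 - 3.41 = 4.6587 eV

Since eV_s = KE_max:
V_s = KE_max/e = 4.6587 V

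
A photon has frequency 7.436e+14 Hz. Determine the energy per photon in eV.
3.0753 eV

Using E = hf:

E = hf = (6.626×10⁻³⁴ J·s)(7.436e+14 Hz)
E = 3.0753 eV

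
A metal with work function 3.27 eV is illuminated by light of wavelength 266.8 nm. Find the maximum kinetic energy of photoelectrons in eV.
1.3771 eV

Using Einstein's photoelectric equation: KE_max = hf - φ = hc/λ - φ

First, calculate the photon energy:
E_photon = hc/λ = (6.626×10⁻³⁴ J·s)(3×10⁸ m/s) / (266.8×10⁻⁹ m)
E_photon = 4.6471 eV

Then, the maximum kinetic energy:
KE_max = E_photon - φ = 4.6471 eV - 3.27 eV = 1.3771 eV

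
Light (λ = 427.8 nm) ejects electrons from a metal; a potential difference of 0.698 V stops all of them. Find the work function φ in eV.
2.20 eV

The stopping potential gives the maximum kinetic energy: KE_max = eV_s = 0.698 eV

From Einstein's photoelectric equation: KE_max = hc/λ - φ
Rearranging: φ = hc/λ - KE_max

Calculate photon energy:
E_photon = hc/λ = (6.626×10⁻³⁴ J·s)(3×10⁸ m/s) / (427.8×10⁻⁹ m) = 2.8982 eV

Therefore:
φ = 2.8982 - 0.698 = 2.20 eV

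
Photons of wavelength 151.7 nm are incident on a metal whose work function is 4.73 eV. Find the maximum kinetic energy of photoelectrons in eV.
3.4430 eV

Using Einstein's photoelectric equation: KE_max = hf - φ = hc/λ - φ

First, calculate the photon energy:
E_photon = hc/λ = (6.626×10⁻³⁴ J·s)(3×10⁸ m/s) / (151.7×10⁻⁹ m)
E_photon = 8.1730 eV

Then, the maximum kinetic energy:
KE_max = E_photon - φ = 8.1730 eV - 4.73 eV = 3.4430 eV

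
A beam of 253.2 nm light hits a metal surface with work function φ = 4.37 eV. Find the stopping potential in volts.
0.5267 V

The stopping potential V_s satisfies: eV_s = KE_max

First, find KE_max using Einstein's equation:
E_photon = hc/λ = 4.8967 eV
KE_max = E_photon - φ = 4.8967 - 4.37 = 0.5267 eV

Since eV_s = KE_max:
V_s = KE_max/e = 0.5267 V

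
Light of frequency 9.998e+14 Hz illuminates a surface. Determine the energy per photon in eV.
4.1348 eV

Using E = hf:

E = hf = (6.626×10⁻³⁴ J·s)(9.998e+14 Hz)
E = 4.1348 eV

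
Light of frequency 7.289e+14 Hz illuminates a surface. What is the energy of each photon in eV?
3.0145 eV

Using E = hf:

E = hf = (6.626×10⁻³⁴ J·s)(7.289e+14 Hz)
E = 3.0145 eV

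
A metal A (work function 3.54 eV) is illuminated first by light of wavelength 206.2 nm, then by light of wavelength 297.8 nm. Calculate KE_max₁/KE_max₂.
3.9671

Using Einstein's equation: KE_max = hc/λ - φ

For λ₁ = 206.2 nm:
E₁ = hc/λ₁ = 6.0128 eV
KE₁ = E₁ - φ = 6.0128 - 3.54 = 2.4728 eV

For λ₂ = 297.8 nm:
E₂ = hc/λ₂ = 4.1633 eV
KE₂ = E₂ - φ = 4.1633 - 3.54 = 0.6233 eV

Ratio: KE₁/KE₂ = 2.4728/0.6233 = 3.9671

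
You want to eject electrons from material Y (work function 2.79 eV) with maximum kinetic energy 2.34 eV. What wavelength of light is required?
241.68 nm

From Einstein's equation: KE_max = hc/λ - φ

Rearranging for λ:
hc/λ = KE_max + φ
λ = hc/(KE_max + φ)

Required photon energy:
E_photon = KE_max + φ = 2.34 + 2.79 = 5.13 eV

Required wavelength:
λ = hc/E_photon = (6.626×10⁻³⁴)(3×10⁸) / (5.13 × 1.602×10⁻¹⁹)
λ = 241.68 nm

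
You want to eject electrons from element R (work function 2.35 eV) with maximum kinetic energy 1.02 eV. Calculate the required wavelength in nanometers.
367.91 nm

From Einstein's equation: KE_max = hc/λ - φ

Rearranging for λ:
hc/λ = KE_max + φ
λ = hc/(KE_max + φ)

Required photon energy:
E_photon = KE_max + φ = 1.02 + 2.35 = 3.37 eV

Required wavelength:
λ = hc/E_photon = (6.626×10⁻³⁴)(3×10⁸) / (3.37 × 1.602×10⁻¹⁹)
λ = 367.91 nm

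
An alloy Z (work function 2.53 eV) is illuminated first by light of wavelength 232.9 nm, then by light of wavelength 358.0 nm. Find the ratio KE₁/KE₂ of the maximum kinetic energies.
2.9933

Using Einstein's equation: KE_max = hc/λ - φ

For λ₁ = 232.9 nm:
E₁ = hc/λ₁ = 5.3235 eV
KE₁ = E₁ - φ = 5.3235 - 2.53 = 2.7935 eV

For λ₂ = 358.0 nm:
E₂ = hc/λ₂ = 3.4632 eV
KE₂ = E₂ - φ = 3.4632 - 2.53 = 0.9332 eV

Ratio: KE₁/KE₂ = 2.7935/0.9332 = 2.9933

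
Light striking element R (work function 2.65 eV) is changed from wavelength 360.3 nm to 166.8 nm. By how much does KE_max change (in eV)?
3.9920 eV

Using Einstein's equation: KE_max = hc/λ - φ

For λ₁ = 360.3 nm:
KE₁ = hc/λ₁ - φ = 3.4411 - 2.65 = 0.7911 eV

For λ₂ = 166.8 nm:
KE₂ = hc/λ₂ - φ = 7.4331 - 2.65 = 4.7831 eV

Change in KE:
ΔKE = KE₂ - KE₁ = 4.7831 - 0.7911 = 3.9920 eV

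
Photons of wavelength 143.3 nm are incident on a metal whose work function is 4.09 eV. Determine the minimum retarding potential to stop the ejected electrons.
4.5621 V

The stopping potential V_s satisfies: eV_s = KE_max

First, find KE_max using Einstein's equation:
E_photon = hc/λ = 8.6521 eV
KE_max = E_photon - φ = 8.6521 - 4.09 = 4.5621 eV

Since eV_s = KE_max:
V_s = KE_max/e = 4.5621 V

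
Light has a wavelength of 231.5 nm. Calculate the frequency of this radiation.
1.2950e+15 Hz

Using the wave equation: c = fλ

Solving for frequency:
f = c/λ = (3×10⁸ m/s) / (231.5×10⁻⁹ m)
f = 1.2950e+15 Hz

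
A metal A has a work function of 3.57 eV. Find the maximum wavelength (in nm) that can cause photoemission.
347.29 nm

The threshold wavelength is when the photon energy equals the work function:
hc/λ₀ = φ

Solving for λ₀:
λ₀ = hc/φ = (6.626×10⁻³⁴ J·s)(3×10⁸ m/s) / (3.57 eV × 1.602×10⁻¹⁹ J/eV)
λ₀ = 347.29 nm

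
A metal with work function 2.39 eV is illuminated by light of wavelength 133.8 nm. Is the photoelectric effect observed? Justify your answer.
Yes

For photoemission, the photon energy must exceed the work function.

Photon energy: E = hc/λ = 9.2664 eV
Work function: φ = 2.39 eV

Since E_photon (9.2664 eV) > φ (2.39 eV), photoemission WILL occur.
The threshold wavelength is λ₀ = hc/φ = 518.8 nm.
Since 133.8 nm < 518.8 nm, the light has sufficient energy.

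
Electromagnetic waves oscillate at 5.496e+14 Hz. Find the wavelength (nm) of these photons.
545.47 nm

Using the wave equation: c = fλ

Solving for wavelength:
λ = c/f = (3×10⁸ m/s) / (5.496e+14 Hz)
λ = 545.47 nm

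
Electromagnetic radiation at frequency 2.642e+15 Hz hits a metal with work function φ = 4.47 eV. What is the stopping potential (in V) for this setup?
6.4564 V

The stopping potential V_s satisfies: eV_s = KE_max

First, find KE_max using Einstein's equation:
E_photon = hf = (6.626×10⁻³⁴ J·s)(2.642e+15 Hz) = 10.9264 eV
KE_max = E_photon - φ = 10.9264 - 4.47 = 6.4564 eV

Since eV_s = KE_max:
V_s = KE_max/e = 6.4564 V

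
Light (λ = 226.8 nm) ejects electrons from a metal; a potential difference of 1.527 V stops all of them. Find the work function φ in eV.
3.94 eV

The stopping potential gives the maximum kinetic energy: KE_max = eV_s = 1.527 eV

From Einstein's photoelectric equation: KE_max = hc/λ - φ
Rearranging: φ = hc/λ - KE_max

Calculate photon energy:
E_photon = hc/λ = (6.626×10⁻³⁴ J·s)(3×10⁸ m/s) / (226.8×10⁻⁹ m) = 5.4667 eV

Therefore:
φ = 5.4667 - 1.527 = 3.94 eV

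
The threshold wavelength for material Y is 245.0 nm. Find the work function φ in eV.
5.06 eV

At the threshold wavelength, photon energy equals work function:
φ = hc/λ₀

Calculating:
φ = (6.626×10⁻³⁴ J·s)(3×10⁸ m/s) / (245.0×10⁻⁹ m)
φ = 5.06 eV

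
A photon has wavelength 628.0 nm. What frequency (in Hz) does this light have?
4.7738e+14 Hz

Using the wave equation: c = fλ

Solving for frequency:
f = c/λ = (3×10⁸ m/s) / (628.0×10⁻⁹ m)
f = 4.7738e+14 Hz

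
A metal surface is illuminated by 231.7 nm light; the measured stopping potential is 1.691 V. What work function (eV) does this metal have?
3.66 eV

The stopping potential gives the maximum kinetic energy: KE_max = eV_s = 1.691 eV

From Einstein's photoelectric equation: KE_max = hc/λ - φ
Rearranging: φ = hc/λ - KE_max

Calculate photon energy:
E_photon = hc/λ = (6.626×10⁻³⁴ J·s)(3×10⁸ m/s) / (231.7×10⁻⁹ m) = 5.3511 eV

Therefore:
φ = 5.3511 - 1.691 = 3.66 eV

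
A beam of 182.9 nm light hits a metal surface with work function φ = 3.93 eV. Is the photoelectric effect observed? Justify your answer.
Yes

For photoemission, the photon energy must exceed the work function.

Photon energy: E = hc/λ = 6.7788 eV
Work function: φ = 3.93 eV

Since E_photon (6.7788 eV) > φ (3.93 eV), photoemission WILL occur.
The threshold wavelength is λ₀ = hc/φ = 315.5 nm.
Since 182.9 nm < 315.5 nm, the light has sufficient energy.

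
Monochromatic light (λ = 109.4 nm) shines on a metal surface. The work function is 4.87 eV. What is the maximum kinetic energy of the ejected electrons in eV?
6.4631 eV

Using Einstein's photoelectric equation: KE_max = hf - φ = hc/λ - φ

First, calculate the photon energy:
E_photon = hc/λ = (6.626×10⁻³⁴ J·s)(3×10⁸ m/s) / (109.4×10⁻⁹ m)
E_photon = 11.3331 eV

Then, the maximum kinetic energy:
KE_max = E_photon - φ = 11.3331 eV - 4.87 eV = 6.4631 eV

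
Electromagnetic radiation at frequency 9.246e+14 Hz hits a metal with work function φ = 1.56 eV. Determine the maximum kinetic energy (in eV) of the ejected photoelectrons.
2.2638 eV

Using Einstein's photoelectric equation: KE_max = hf - φ

First, calculate the photon energy:
E_photon = hf = (6.626×10⁻³⁴ J·s)(9.246e+14 Hz)
E_photon = 3.8238 eV

Then, the maximum kinetic energy:
KE_max = E_photon - φ = 3.8238 eV - 1.56 eV = 2.2638 eV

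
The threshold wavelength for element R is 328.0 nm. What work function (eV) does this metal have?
3.78 eV

At the threshold wavelength, photon energy equals work function:
φ = hc/λ₀

Calculating:
φ = (6.626×10⁻³⁴ J·s)(3×10⁸ m/s) / (328.0×10⁻⁹ m)
φ = 3.78 eV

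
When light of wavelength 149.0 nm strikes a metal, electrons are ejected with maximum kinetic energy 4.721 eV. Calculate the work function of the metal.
3.60 eV

From Einstein's photoelectric equation: KE_max = hf - φ = hc/λ - φ

Rearranging for φ:
φ = hc/λ - KE_max

Calculate photon energy:
E_photon = hc/λ = 8.3211 eV

Therefore:
φ = 8.3211 - 4.721 = 3.60 eV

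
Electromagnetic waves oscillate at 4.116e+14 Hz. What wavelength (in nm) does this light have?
728.36 nm

Using the wave equation: c = fλ

Solving for wavelength:
λ = c/f = (3×10⁸ m/s) / (4.116e+14 Hz)
λ = 728.36 nm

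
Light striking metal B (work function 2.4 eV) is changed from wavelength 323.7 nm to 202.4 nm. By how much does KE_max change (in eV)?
2.2955 eV

Using Einstein's equation: KE_max = hc/λ - φ

For λ₁ = 323.7 nm:
KE₁ = hc/λ₁ - φ = 3.8302 - 2.4 = 1.4302 eV

For λ₂ = 202.4 nm:
KE₂ = hc/λ₂ - φ = 6.1257 - 2.4 = 3.7257 eV

Change in KE:
ΔKE = KE₂ - KE₁ = 3.7257 - 1.4302 = 2.2955 eV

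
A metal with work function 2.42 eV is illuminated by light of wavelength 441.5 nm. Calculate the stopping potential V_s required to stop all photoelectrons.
0.3882 V

The stopping potential V_s satisfies: eV_s = KE_max

First, find KE_max using Einstein's equation:
E_photon = hc/λ = 2.8082 eV
KE_max = E_photon - φ = 2.8082 - 2.42 = 0.3882 eV

Since eV_s = KE_max:
V_s = KE_max/e = 0.3882 V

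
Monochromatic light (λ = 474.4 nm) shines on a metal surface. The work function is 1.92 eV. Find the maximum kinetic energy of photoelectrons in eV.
0.6935 eV

Using Einstein's photoelectric equation: KE_max = hf - φ = hc/λ - φ

First, calculate the photon energy:
E_photon = hc/λ = (6.626×10⁻³⁴ J·s)(3×10⁸ m/s) / (474.4×10⁻⁹ m)
E_photon = 2.6135 eV

Then, the maximum kinetic energy:
KE_max = E_photon - φ = 2.6135 eV - 1.92 eV = 0.6935 eV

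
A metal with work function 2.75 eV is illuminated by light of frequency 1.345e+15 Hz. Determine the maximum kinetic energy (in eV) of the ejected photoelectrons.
2.8125 eV

Using Einstein's photoelectric equation: KE_max = hf - φ

First, calculate the photon energy:
E_photon = hf = (6.626×10⁻³⁴ J·s)(1.345e+15 Hz)
E_photon = 5.5625 eV

Then, the maximum kinetic energy:
KE_max = E_photon - φ = 5.5625 eV - 2.75 eV = 2.8125 eV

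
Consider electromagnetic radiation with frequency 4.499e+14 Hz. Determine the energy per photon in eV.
1.8606 eV

Using E = hf:

E = hf = (6.626×10⁻³⁴ J·s)(4.499e+14 Hz)
E = 1.8606 eV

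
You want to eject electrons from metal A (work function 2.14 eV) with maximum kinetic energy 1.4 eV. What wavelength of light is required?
350.24 nm

From Einstein's equation: KE_max = hc/λ - φ

Rearranging for λ:
hc/λ = KE_max + φ
λ = hc/(KE_max + φ)

Required photon energy:
E_photon = KE_max + φ = 1.4 + 2.14 = 3.54 eV

Required wavelength:
λ = hc/E_photon = (6.626×10⁻³⁴)(3×10⁸) / (3.54 × 1.602×10⁻¹⁹)
λ = 350.24 nm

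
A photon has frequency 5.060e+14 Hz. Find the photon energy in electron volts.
2.0926 eV

Using E = hf:

E = hf = (6.626×10⁻³⁴ J·s)(5.060e+14 Hz)
E = 2.0926 eV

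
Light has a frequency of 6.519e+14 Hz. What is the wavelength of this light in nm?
459.87 nm

Using the wave equation: c = fλ

Solving for wavelength:
λ = c/f = (3×10⁸ m/s) / (6.519e+14 Hz)
λ = 459.87 nm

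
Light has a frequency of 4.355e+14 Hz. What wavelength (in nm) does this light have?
688.39 nm

Using the wave equation: c = fλ

Solving for wavelength:
λ = c/f = (3×10⁸ m/s) / (4.355e+14 Hz)
λ = 688.39 nm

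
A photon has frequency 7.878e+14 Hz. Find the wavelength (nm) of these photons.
380.54 nm

Using the wave equation: c = fλ

Solving for wavelength:
λ = c/f = (3×10⁸ m/s) / (7.878e+14 Hz)
λ = 380.54 nm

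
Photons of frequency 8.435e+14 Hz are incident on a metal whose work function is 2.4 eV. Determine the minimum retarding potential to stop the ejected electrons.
1.0884 V

The stopping potential V_s satisfies: eV_s = KE_max

First, find KE_max using Einstein's equation:
E_photon = hf = (6.626×10⁻³⁴ J·s)(8.435e+14 Hz) = 3.4884 eV
KE_max = E_photon - φ = 3.4884 - 2.4 = 1.0884 eV

Since eV_s = KE_max:
V_s = KE_max/e = 1.0884 V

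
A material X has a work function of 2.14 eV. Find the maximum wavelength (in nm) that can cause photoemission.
579.37 nm

The threshold wavelength is when the photon energy equals the work function:
hc/λ₀ = φ

Solving for λ₀:
λ₀ = hc/φ = (6.626×10⁻³⁴ J·s)(3×10⁸ m/s) / (2.14 eV × 1.602×10⁻¹⁹ J/eV)
λ₀ = 579.37 nm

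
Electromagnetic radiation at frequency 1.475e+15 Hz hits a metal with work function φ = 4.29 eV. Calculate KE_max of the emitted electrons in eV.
1.8101 eV

Using Einstein's photoelectric equation: KE_max = hf - φ

First, calculate the photon energy:
E_photon = hf = (6.626×10⁻³⁴ J·s)(1.475e+15 Hz)
E_photon = 6.1001 eV

Then, the maximum kinetic energy:
KE_max = E_photon - φ = 6.1001 eV - 4.29 eV = 1.8101 eV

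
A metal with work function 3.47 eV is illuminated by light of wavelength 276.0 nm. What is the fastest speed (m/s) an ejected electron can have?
5.9964e+05 m/s

First, find the maximum kinetic energy:
E_photon = hc/λ = 4.4922 eV
KE_max = E_photon - φ = 4.4922 - 3.47 = 1.0222 eV

Convert to Joules: KE_max = 1.0222 × 1.602×10⁻¹⁹ J = 1.6377e-19 J

Then use KE = ½mv² to find velocity:
v = √(2·KE/m) = √(2 × 1.6377e-19 J / 9.109e-31 kg)
v = 5.9964e+05 m/s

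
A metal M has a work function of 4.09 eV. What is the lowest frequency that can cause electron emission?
9.8896e+14 Hz

The threshold frequency is when the photon energy equals the work function:
hf₀ = φ

Solving for f₀:
f₀ = φ/h = (4.09 eV × 1.602×10⁻¹⁹ J/eV) / (6.626×10⁻³⁴ J·s)
f₀ = 9.8896e+14 Hz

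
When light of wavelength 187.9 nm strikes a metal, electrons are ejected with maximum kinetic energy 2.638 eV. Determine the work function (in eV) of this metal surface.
3.96 eV

From Einstein's photoelectric equation: KE_max = hf - φ = hc/λ - φ

Rearranging for φ:
φ = hc/λ - KE_max

Calculate photon energy:
E_photon = hc/λ = 6.5984 eV

Therefore:
φ = 6.5984 - 2.638 = 3.96 eV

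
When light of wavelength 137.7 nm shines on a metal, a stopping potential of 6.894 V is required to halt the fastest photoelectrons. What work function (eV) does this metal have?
2.11 eV

The stopping potential gives the maximum kinetic energy: KE_max = eV_s = 6.894 eV

From Einstein's photoelectric equation: KE_max = hc/λ - φ
Rearranging: φ = hc/λ - KE_max

Calculate photon energy:
E_photon = hc/λ = (6.626×10⁻³⁴ J·s)(3×10⁸ m/s) / (137.7×10⁻⁹ m) = 9.0039 eV

Therefore:
φ = 9.0039 - 6.894 = 2.11 eV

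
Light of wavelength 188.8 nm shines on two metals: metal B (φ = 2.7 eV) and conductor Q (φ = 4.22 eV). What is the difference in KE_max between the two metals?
1.5200 eV

Using KE_max = hc/λ - φ for each metal:

Photon energy: E = hc/λ = 6.5670 eV

For metal B (φ₁ = 2.7 eV):
KE₁ = E - φ₁ = 6.5670 - 2.7 = 3.8670 eV

For conductor Q (φ₂ = 4.22 eV):
KE₂ = E - φ₂ = 6.5670 - 4.22 = 2.3470 eV

Difference:
ΔKE = KE₁ - KE₂ = 3.8670 - 2.3470 = 1.5200 eV

Note: The difference equals the difference in work functions: 4.22 - 2.7 = 1.52 eV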